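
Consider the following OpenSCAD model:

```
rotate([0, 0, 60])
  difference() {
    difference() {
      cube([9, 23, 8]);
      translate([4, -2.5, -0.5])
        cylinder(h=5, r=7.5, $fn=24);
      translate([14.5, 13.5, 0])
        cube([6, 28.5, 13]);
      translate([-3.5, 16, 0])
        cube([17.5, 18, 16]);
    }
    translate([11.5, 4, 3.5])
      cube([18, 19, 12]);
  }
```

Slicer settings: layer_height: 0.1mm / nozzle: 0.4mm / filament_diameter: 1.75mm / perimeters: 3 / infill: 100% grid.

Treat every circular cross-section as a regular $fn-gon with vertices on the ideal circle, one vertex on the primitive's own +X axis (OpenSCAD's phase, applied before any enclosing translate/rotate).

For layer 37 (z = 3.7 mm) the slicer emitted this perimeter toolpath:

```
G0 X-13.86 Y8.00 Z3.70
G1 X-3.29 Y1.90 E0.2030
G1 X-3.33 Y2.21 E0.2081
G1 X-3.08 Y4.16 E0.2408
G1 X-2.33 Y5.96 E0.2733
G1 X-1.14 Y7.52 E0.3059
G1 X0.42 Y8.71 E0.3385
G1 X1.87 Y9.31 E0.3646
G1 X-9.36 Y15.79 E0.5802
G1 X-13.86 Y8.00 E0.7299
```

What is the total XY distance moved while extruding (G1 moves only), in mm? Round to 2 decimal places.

Sum the Euclidean lengths of each G1 segment: total = 43.89 mm.

43.89 mm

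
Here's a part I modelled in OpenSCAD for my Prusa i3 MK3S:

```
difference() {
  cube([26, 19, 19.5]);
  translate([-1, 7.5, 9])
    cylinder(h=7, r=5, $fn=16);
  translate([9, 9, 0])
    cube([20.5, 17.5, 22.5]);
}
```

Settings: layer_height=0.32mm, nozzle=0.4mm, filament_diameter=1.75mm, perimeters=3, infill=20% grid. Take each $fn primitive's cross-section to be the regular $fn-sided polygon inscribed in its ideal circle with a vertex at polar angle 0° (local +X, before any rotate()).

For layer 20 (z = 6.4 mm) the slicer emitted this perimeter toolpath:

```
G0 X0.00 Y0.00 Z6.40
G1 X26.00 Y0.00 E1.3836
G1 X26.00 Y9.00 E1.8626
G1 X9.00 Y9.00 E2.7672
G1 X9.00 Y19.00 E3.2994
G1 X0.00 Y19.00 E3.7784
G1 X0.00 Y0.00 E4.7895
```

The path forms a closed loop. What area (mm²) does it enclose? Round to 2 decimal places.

324.00 mm²

Apply the shoelace formula to the sequence of (X, Y) vertices; enclosed area = 324.00 mm².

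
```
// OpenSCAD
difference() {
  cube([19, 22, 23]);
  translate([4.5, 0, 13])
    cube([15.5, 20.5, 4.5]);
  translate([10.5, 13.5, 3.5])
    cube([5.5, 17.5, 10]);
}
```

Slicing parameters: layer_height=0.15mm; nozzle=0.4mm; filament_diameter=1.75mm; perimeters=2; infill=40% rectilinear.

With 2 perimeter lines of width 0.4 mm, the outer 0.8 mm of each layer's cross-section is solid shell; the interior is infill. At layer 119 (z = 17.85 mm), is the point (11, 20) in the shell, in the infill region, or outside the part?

At z = 17.85 mm: the 19×22 cube contributes its full rectangle; the cube at (4.5, 0) does not reach this height (z outside [13, 17.5]); the cube at (10.5, 13.5) does not reach this height (z outside [3.5, 13.5]); Subtracting the remaining from the first: none of the subtracted shapes is present at this height, so the 19×22 cube is unchanged — 1 connected region. Overall, the cross-section is a single solid region. The nearest boundary edge runs (19.00, 22.00)→(0.00, 22.00); distance from the point to it = 2.00 mm. The point is inside the cross-section and 2.00 mm from the nearest boundary — more than the 0.8 mm shell width (2 × 0.4), so it's in the infill interior.

infill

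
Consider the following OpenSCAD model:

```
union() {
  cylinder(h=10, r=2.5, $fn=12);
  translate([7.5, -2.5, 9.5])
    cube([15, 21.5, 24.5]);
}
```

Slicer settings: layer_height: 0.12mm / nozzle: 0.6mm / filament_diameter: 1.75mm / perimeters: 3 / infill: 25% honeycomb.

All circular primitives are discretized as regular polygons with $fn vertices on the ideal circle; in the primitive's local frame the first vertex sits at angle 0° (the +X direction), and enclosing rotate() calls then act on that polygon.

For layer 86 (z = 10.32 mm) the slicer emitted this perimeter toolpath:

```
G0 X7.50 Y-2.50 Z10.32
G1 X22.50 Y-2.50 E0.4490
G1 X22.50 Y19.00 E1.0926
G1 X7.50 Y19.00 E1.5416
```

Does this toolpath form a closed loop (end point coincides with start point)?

Start point (G0): (7.50, -2.50). End point (last G1): the path does not return to the start — open.

no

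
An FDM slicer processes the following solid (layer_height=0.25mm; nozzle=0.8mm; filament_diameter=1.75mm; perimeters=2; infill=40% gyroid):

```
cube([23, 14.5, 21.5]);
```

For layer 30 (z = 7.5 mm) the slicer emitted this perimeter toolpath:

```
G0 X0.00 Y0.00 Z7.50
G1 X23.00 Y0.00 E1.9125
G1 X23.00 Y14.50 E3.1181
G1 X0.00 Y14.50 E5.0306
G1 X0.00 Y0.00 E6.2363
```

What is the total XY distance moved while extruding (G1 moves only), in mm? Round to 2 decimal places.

Sum the Euclidean lengths of each G1 segment: total = 75.00 mm.

75.00 mm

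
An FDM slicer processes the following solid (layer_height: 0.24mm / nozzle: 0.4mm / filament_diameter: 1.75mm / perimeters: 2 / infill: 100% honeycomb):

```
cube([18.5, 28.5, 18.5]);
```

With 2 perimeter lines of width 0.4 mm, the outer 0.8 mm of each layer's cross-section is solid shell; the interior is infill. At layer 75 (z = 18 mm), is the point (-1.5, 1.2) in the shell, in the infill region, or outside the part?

At z = 18 mm: the cube is present — its section is the full 18.5×28.5 rectangle. Overall, the cross-section is a single solid region. The nearest boundary edge runs (0.00, 28.50)→(0.00, 0.00); distance from the point to it = 1.50 mm. The point is not inside any of the regions above, so it lies outside the cross-section (1.50 mm from the nearest boundary).

outside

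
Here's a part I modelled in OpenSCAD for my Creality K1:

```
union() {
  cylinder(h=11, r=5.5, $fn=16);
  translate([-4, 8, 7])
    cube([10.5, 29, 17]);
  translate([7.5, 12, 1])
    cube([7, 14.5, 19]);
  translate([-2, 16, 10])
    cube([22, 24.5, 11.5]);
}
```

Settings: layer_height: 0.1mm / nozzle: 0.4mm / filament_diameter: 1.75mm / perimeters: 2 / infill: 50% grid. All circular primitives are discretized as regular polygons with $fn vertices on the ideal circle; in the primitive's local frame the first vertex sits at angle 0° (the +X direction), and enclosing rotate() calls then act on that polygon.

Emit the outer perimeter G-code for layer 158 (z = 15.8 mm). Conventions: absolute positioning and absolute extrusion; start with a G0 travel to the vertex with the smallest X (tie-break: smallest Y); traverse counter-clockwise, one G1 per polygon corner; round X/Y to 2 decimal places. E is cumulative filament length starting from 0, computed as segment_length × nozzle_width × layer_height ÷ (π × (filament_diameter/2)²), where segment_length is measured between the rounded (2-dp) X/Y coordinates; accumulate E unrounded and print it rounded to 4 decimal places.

At z = 15.8 mm: the cylinder is absent (z outside [0, 11]); the cube at (-4, 8) (footprint 10.5×29) is included at this height; the 7×14.5 cube at (7.5, 12) contributes its full rectangle; the cube at (-2, 16) is present — its section is the full 22×24.5 rectangle; Taking the union: the regions partially overlap (shared area 252.00 mm²), so overlapping operands fuse into one piece — 1 connected region. The outline is a single polygon with 12 vertices. Extrusion per mm of travel: 0.4 × 0.1 / (π × 0.875²) = 0.016630. Accumulating E over each segment gives final E = 2.0122.

G0 X-4.00 Y8.00 Z15.80
G1 X6.50 Y8.00 E0.1746
G1 X6.50 Y16.00 E0.3077
G1 X7.50 Y16.00 E0.3243
G1 X7.50 Y12.00 E0.3908
G1 X14.50 Y12.00 E0.5072
G1 X14.50 Y16.00 E0.5737
G1 X20.00 Y16.00 E0.6652
G1 X20.00 Y40.50 E1.0726
G1 X-2.00 Y40.50 E1.4385
G1 X-2.00 Y37.00 E1.4967
G1 X-4.00 Y37.00 E1.5300
G1 X-4.00 Y8.00 E2.0122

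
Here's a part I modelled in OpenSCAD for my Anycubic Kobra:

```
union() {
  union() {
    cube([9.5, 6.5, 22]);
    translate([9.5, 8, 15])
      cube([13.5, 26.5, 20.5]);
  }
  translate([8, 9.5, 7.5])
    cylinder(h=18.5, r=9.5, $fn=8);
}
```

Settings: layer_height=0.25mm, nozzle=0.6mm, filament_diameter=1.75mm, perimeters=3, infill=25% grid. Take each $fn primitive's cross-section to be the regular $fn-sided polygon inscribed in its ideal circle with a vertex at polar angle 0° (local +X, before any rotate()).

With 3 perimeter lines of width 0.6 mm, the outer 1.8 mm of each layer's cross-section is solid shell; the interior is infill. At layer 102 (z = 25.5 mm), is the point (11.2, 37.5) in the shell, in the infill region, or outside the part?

outside

At z = 25.5 mm: the cube does not reach this height (z outside [0, 22]); the 13.5×26.5 cube at (9.5, 8) contributes its full rectangle; Taking the union: only the 13.5×26.5 cube at (9.5, 8) is present, so the union is just that shape — 1 connected region; the r=9.5 cylinder at (8, 9.5) gives a regular 8-gon of circumradius 9.5 (constant along its height); Merging all regions: the regions partially overlap (shared area 61.57 mm²), so overlapping operands fuse into one piece — 1 connected region. Overall, the cross-section is a single solid region. The nearest boundary edge runs (9.50, 34.50)→(23.00, 34.50); distance from the point to it = 3.00 mm. The point is not inside any of the regions above, so it lies outside the cross-section (3.00 mm from the nearest boundary).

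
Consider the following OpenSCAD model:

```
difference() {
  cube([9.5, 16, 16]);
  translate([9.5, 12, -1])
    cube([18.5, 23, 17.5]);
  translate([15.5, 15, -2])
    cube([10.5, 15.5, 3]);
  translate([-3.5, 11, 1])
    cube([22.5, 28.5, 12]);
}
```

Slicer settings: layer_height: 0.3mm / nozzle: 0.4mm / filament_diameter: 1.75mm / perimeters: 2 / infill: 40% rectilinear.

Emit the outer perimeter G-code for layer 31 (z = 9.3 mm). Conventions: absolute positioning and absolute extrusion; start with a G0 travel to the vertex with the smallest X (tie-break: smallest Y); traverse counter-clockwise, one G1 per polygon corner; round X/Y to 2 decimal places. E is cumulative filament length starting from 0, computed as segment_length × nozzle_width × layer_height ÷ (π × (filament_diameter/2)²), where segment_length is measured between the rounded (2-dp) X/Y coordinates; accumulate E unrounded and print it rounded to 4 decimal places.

G0 X0.00 Y0.00 Z9.30
G1 X9.50 Y0.00 E0.4740
G1 X9.50 Y11.00 E1.0227
G1 X0.00 Y11.00 E1.4967
G1 X0.00 Y0.00 E2.0455

At z = 9.3 mm: the 9.5×16 cube contributes its full rectangle; the cube at (9.5, 12) (footprint 18.5×23) is included at this height; the cube at (15.5, 15) is absent (z outside [-2, 1]); the cube at (-3.5, 11) is present — its section is the full 22.5×28.5 rectangle; Subtracting the remaining from the first: starting from the 9.5×16 cube, the 18.5×23 cube at (9.5, 12) misses the remaining region (no effect); the 22.5×28.5 cube at (-3.5, 11) partially overlaps it — only the 47.50 mm² overlap (of its 641.25 mm²) is removed, clipping the outline — 1 connected region. The outline is a single polygon with 4 vertices. Extrusion per mm of travel: 0.4 × 0.3 / (π × 0.875²) = 0.049890. Accumulating E over each segment gives final E = 2.0455.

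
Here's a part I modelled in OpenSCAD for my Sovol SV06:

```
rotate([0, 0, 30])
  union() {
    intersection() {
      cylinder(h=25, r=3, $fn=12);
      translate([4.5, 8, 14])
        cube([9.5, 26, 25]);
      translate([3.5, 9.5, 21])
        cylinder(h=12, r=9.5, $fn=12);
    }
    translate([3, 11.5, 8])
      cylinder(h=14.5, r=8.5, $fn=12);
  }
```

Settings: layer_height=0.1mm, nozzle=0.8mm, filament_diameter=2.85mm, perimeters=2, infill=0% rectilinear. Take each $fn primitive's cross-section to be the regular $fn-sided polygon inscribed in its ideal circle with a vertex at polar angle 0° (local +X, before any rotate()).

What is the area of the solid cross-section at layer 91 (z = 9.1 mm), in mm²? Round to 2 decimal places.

216.75 mm²

At z = 9.1 mm: the r=3 cylinder gives a regular 12-gon of circumradius 3 (constant along its height) (area = (12/2)·3.000²·sin(360°/12) = 27.00 mm²); the cube at (4.5, 8) is not intersected at this z (z outside [14, 39]); the cylinder at (3.5, 9.5) does not reach this height (z outside [21, 33]); Taking the intersection: at least one operand is absent at this height, so nothing remains; the r=8.5 cylinder at (3, 11.5) gives a regular 12-gon of circumradius 8.5 (constant along its height) (area = (12/2)·8.500²·sin(360°/12) = 216.75 mm²); Merging all regions: only the r=8.5 cylinder at (3, 11.5) is present, so the union is just that shape — area = 216.75 mm²; (rotated 30° about Z; rotation is an isometry so areas/perimeters/island counts are preserved). Overall, the cross-section is a single solid region. Net area = 216.75 mm².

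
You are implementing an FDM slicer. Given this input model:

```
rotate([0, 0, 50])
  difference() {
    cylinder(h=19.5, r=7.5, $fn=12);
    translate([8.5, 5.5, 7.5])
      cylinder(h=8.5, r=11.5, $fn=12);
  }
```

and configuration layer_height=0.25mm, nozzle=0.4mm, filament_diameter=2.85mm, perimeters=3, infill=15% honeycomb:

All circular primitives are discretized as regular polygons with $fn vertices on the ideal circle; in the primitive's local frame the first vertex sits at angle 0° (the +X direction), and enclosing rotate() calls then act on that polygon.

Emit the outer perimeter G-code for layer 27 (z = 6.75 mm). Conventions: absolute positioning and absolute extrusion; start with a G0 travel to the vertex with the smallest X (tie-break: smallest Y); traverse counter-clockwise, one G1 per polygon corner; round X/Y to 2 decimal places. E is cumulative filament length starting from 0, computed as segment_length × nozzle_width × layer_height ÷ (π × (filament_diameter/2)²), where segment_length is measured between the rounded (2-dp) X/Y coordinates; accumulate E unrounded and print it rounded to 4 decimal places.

At z = 6.75 mm: the r=7.5 cylinder gives a regular 12-gon of circumradius 7.5 (constant along its height); the cylinder at (8.5, 5.5) does not reach this height (z outside [7.5, 16]); Subtracting the remaining from the first: none of the subtracted shapes is present at this height, so the r=7.5 cylinder is unchanged — 1 connected region; (whole slice rotated 50° about Z — lengths, areas and connectivity unchanged). The outline is a single polygon with 12 vertices. Extrusion per mm of travel: 0.4 × 0.25 / (π × 1.425²) = 0.015675. Accumulating E over each segment gives final E = 0.7306.

G0 X-7.39 Y1.30 Z6.75
G1 X-7.05 Y-2.57 E0.0609
G1 X-4.82 Y-5.75 E0.1218
G1 X-1.30 Y-7.39 E0.1827
G1 X2.57 Y-7.05 E0.2436
G1 X5.75 Y-4.82 E0.3044
G1 X7.39 Y-1.30 E0.3653
G1 X7.05 Y2.57 E0.4262
G1 X4.82 Y5.75 E0.4871
G1 X1.30 Y7.39 E0.5480
G1 X-2.57 Y7.05 E0.6089
G1 X-5.75 Y4.82 E0.6697
G1 X-7.39 Y1.30 E0.7306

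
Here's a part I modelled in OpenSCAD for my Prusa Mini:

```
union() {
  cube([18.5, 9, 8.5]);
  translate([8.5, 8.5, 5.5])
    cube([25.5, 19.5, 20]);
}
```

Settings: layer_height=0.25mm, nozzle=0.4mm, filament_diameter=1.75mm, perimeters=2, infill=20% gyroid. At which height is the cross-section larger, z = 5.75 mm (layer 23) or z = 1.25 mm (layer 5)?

layer 23 (z = 5.75 mm)

Layer 23 (z = 5.75): the 18.5×9 cube contributes its full rectangle (area 166.50 mm²); the 25.5×19.5 cube at (8.5, 8.5) contributes its full rectangle (area 497.25 mm²); Taking the union: the regions partially overlap — summed areas 663.75 mm² minus the doubly-counted overlap 5.00 mm² gives 658.75 mm² — area = 658.75 mm². So its area = 658.75 mm². Layer 5 (z = 1.25): the cube is present — its section is the full 18.5×9 rectangle (area 166.50 mm²); the cube at (8.5, 8.5) is not intersected at this z (z outside [5.5, 25.5]); Taking the union: only the 18.5×9 cube is present, so the union is just that shape — area = 166.50 mm². So its area = 166.50 mm². Layer 23 is larger (658.75 vs 166.50 mm²).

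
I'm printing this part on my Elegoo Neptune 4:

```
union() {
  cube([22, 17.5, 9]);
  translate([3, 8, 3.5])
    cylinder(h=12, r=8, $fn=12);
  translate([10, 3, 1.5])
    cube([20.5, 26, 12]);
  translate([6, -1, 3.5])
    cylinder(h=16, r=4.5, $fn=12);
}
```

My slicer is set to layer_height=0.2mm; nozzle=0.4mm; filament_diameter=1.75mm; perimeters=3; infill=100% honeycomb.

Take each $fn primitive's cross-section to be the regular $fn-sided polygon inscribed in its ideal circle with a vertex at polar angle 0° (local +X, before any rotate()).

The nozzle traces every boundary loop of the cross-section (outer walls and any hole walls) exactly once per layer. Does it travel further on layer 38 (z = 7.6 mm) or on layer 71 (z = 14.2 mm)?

layer 38 (z = 7.6 mm)

Layer 38 (z = 7.6): the cube (footprint 22×17.5) is included at this height (perimeter 79.00 mm); the cylinder at (3, 8): section is a regular 12-gon, circumradius r=8 (perimeter = 2·12·8.000·sin(180°/12) = 49.69 mm); the cube at (10, 3) (footprint 20.5×26) is included at this height (perimeter 93.00 mm); the r=4.5 cylinder at (6, -1) gives a regular 12-gon of circumradius 4.5 (constant along its height) (perimeter = 2·12·4.500·sin(180°/12) = 27.95 mm); Taking the union: the regions partially overlap (shared area 337.23 mm²), so the edge portions inside another operand are dropped and the merged outline is re-measured after clipping — boundary = 130.83 mm. So its perimeter = 130.83 mm. Layer 71 (z = 14.2): the cube is not intersected at this z (z outside [0, 9]); the r=8 cylinder at (3, 8) gives a regular 12-gon of circumradius 8 (constant along its height) (perimeter = 2·12·8.000·sin(180°/12) = 49.69 mm); the cube at (10, 3) does not reach this height (z outside [1.5, 13.5]); the r=4.5 cylinder at (6, -1) gives a regular 12-gon of circumradius 4.5 (constant along its height) (perimeter = 2·12·4.500·sin(180°/12) = 27.95 mm); Merging all regions: the regions partially overlap (shared area 13.65 mm²), so the edge portions inside another operand are dropped and the merged outline is re-measured after clipping — boundary = 61.77 mm. So its perimeter = 61.77 mm. Layer 38 is larger (130.83 vs 61.77 mm).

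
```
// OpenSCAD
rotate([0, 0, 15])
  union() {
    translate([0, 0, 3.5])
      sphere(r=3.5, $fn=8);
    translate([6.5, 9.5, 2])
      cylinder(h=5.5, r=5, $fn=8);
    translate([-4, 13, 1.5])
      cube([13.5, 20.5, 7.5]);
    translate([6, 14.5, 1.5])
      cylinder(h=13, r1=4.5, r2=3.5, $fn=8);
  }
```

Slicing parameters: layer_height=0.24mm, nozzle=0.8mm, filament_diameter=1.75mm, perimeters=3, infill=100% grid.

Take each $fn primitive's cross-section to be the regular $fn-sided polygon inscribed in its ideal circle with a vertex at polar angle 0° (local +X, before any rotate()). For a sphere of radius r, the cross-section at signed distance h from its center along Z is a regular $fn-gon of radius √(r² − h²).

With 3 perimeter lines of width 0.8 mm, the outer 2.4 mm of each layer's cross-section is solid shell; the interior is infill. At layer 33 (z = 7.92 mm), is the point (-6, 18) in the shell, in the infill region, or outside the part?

infill

At z = 7.92 mm: the sphere is not intersected at this z (|z−center|=4.420 > r=3.5); the cylinder at (6.5, 9.5) does not reach this height (z outside [2, 7.5]); the cube at (-4, 13) (footprint 13.5×20.5) is included at this height; the cone at (6, 14.5) (r1=4.5→r2=3.5) has section circumradius 4.006 here — a regular 8-gon; Combining (union): the regions partially overlap (shared area 33.17 mm²), so overlapping operands fuse into one piece — 1 connected region; (rotated 15° about Z; rotation is an isometry so areas/perimeters/island counts are preserved). Overall, the cross-section is a single solid region. Undo the 15° rotation: the query point maps to (-1.137, 18.940) in the un-rotated model frame. The nearest boundary edge runs (-4.00, 13.00)→(-4.00, 33.50); distance from the point to it = 2.86 mm. The point is inside the cross-section and 2.86 mm from the nearest boundary — more than the 2.4 mm shell width (3 × 0.8), so it's in the infill interior.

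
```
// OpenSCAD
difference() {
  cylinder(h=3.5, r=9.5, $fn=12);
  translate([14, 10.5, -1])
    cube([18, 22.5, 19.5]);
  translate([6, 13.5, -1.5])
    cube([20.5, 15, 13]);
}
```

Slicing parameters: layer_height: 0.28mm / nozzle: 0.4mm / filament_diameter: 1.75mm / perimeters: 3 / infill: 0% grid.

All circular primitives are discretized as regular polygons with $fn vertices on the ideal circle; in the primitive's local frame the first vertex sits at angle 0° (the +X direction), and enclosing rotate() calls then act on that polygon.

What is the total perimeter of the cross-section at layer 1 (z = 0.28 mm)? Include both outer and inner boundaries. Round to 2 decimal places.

59.01 mm

At z = 0.28 mm: the r=9.5 cylinder contributes a regular 12-gon of circumradius 9.5 (perimeter = 2·12·9.500·sin(180°/12) = 59.01 mm); the 18×22.5 cube at (14, 10.5) contributes its full rectangle (perimeter 81.00 mm); the 20.5×15 cube at (6, 13.5) contributes its full rectangle (perimeter 71.00 mm); Taking the first minus the rest: starting from the r=9.5 cylinder, the 18×22.5 cube at (14, 10.5) misses the remaining region (no effect); the 20.5×15 cube at (6, 13.5) misses the remaining region (no effect) — boundary = 59.01 mm. Overall, the cross-section is a single solid region. Total boundary length (outer) = 59.01 mm.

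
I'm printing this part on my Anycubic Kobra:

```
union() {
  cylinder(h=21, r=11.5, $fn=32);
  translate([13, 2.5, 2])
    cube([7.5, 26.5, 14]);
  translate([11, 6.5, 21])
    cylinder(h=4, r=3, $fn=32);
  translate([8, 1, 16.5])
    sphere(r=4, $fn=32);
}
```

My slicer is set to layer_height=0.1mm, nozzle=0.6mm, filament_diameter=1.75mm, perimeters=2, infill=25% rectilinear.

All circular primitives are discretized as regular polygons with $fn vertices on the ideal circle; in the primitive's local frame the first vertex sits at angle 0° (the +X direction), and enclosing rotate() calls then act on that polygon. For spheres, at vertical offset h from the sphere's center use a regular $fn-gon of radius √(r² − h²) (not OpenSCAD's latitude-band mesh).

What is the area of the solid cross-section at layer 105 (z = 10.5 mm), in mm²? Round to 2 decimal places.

611.56 mm²

At z = 10.5 mm: the cylinder: section is a regular 32-gon, circumradius r=11.5 (area = (32/2)·11.500²·sin(360°/32) = 412.81 mm²); the cube at (13, 2.5) is present — its section is the full 7.5×26.5 rectangle (area 198.75 mm²); the cylinder at (11, 6.5) is not intersected at this z (z outside [21, 25]); the sphere at (8, 1) does not reach this height (|z−center|=6.000 > r=4); Merging all regions: the 2 present regions are separate (no shared area or edge), so areas and boundary lengths simply add and each stays a separate island — area = 611.56 mm². Overall, the cross-section has 2 separate islands. Net area = 611.56 mm².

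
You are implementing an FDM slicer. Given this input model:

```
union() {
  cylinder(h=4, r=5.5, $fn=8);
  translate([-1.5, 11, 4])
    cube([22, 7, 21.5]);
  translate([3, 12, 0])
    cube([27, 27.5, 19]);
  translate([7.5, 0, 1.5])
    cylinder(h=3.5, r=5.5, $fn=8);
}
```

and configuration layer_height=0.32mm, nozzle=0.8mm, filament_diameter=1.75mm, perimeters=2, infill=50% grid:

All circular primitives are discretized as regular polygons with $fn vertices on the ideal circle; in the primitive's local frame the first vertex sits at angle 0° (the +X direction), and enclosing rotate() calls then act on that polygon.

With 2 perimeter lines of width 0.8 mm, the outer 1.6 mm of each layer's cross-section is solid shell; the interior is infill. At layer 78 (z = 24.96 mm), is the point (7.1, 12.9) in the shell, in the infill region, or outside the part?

infill

At z = 24.96 mm: the cylinder does not reach this height (z outside [0, 4]); the cube at (-1.5, 11) is present — its section is the full 22×7 rectangle; the cube at (3, 12) does not reach this height (z outside [0, 19]); the cylinder at (7.5, 0) is absent (z outside [1.5, 5]); Merging all regions: only the 22×7 cube at (-1.5, 11) is present, so the union is just that shape — 1 connected region. Overall, the cross-section is a single solid region. The nearest boundary edge runs (-1.50, 11.00)→(20.50, 11.00); distance from the point to it = 1.90 mm. The point is inside the cross-section and 1.90 mm from the nearest boundary — more than the 1.6 mm shell width (2 × 0.8), so it's in the infill interior.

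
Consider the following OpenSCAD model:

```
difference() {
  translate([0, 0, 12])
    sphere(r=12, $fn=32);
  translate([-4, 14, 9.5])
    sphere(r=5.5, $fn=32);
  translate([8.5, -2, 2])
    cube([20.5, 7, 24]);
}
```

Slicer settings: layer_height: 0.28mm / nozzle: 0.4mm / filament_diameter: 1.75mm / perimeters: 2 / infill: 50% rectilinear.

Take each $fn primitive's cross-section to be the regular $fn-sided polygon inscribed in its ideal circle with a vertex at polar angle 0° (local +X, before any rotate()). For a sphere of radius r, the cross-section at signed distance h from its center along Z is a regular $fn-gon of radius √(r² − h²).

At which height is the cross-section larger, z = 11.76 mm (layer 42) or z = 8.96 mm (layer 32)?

layer 42 (z = 11.76 mm)

Layer 42 (z = 11.76): the r=12 sphere slices to a regular 32-gon of circumradius 11.998 (√(r²−h²) with h=0.24 from center) (area = (32/2)·11.998²·sin(360°/32) = 449.31 mm²); the r=5.5 sphere at (-4, 14) slices to a regular 32-gon of circumradius 5.014 (√(r²−h²) with h=2.26 from center) (area = (32/2)·5.014²·sin(360°/32) = 78.48 mm²); the cube at (8.5, -2) (footprint 20.5×7) is included at this height (area 143.50 mm²); Taking the first minus the rest: starting from the r=12 sphere (449.31 mm²), the r=5.5 sphere at (-4, 14) partially overlaps it — only the 12.61 mm² overlap (of its 78.48 mm²) is removed, clipping the outline; the 20.5×7 cube at (8.5, -2) partially overlaps it — only the 22.31 mm² overlap (of its 143.50 mm²) is removed, clipping the outline — area = 414.39 mm². So its area = 414.39 mm². Layer 32 (z = 8.96): the sphere: section is a regular 32-gon, circumradius = √(r²−h²) = √(12²−3.04²) = 11.609 (area = (32/2)·11.609²·sin(360°/32) = 420.64 mm²); the sphere at (-4, 14): section is a regular 32-gon, circumradius = √(r²−h²) = √(5.5²−0.54²) = 5.473 (area = (32/2)·5.473²·sin(360°/32) = 93.51 mm²); the cube at (8.5, -2) (footprint 20.5×7) is included at this height (area 143.50 mm²); Subtracting the remaining from the first: starting from the r=12 sphere (420.64 mm²), the r=5.5 sphere at (-4, 14) partially overlaps it — only the 13.56 mm² overlap (of its 93.51 mm²) is removed, clipping the outline; the 20.5×7 cube at (8.5, -2) partially overlaps it — only the 19.53 mm² overlap (of its 143.50 mm²) is removed, clipping the outline — area = 387.55 mm². So its area = 387.55 mm². Layer 42 is larger (414.39 vs 387.55 mm²).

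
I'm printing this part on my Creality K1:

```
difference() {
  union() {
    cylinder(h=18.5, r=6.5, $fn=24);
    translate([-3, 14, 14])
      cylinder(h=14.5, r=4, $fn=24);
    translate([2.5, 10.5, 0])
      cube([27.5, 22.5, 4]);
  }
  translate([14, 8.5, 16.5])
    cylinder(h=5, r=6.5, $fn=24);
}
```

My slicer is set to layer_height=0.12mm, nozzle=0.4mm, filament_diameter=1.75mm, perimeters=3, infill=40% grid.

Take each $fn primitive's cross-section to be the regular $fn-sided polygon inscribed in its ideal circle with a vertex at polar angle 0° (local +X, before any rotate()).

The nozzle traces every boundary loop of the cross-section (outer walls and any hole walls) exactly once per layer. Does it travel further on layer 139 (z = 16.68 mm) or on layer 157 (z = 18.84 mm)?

Layer 139 (z = 16.68): the r=6.5 cylinder contributes a regular 24-gon of circumradius 6.5 (perimeter = 2·24·6.500·sin(180°/24) = 40.72 mm); the r=4 cylinder at (-3, 14) gives a regular 24-gon of circumradius 4 (constant along its height) (perimeter = 2·24·4.000·sin(180°/24) = 25.06 mm); the cube at (2.5, 10.5) is not intersected at this z (z outside [0, 4]); Taking the union: the 2 present regions are separate (no shared area or edge), so areas and boundary lengths simply add and each stays a separate island — boundary = 65.79 mm; the r=6.5 cylinder at (14, 8.5) contributes a regular 24-gon of circumradius 6.5 (perimeter = 2·24·6.500·sin(180°/24) = 40.72 mm); After the difference (first − rest): starting from that combined region, the r=6.5 cylinder at (14, 8.5) misses the remaining region (no effect) — boundary = 65.79 mm. So its perimeter = 65.79 mm. Layer 157 (z = 18.84): the cylinder does not reach this height (z outside [0, 18.5]); the r=4 cylinder at (-3, 14) gives a regular 24-gon of circumradius 4 (constant along its height) (perimeter = 2·24·4.000·sin(180°/24) = 25.06 mm); the cube at (2.5, 10.5) is not intersected at this z (z outside [0, 4]); Merging all regions: only the r=4 cylinder at (-3, 14) is present, so the union is just that shape — boundary = 25.06 mm; the r=6.5 cylinder at (14, 8.5) gives a regular 24-gon of circumradius 6.5 (constant along its height) (perimeter = 2·24·6.500·sin(180°/24) = 40.72 mm); After the difference (first − rest): starting from the result so far, the r=6.5 cylinder at (14, 8.5) misses the remaining region (no effect) — boundary = 25.06 mm. So its perimeter = 25.06 mm. Layer 139 is larger (65.79 vs 25.06 mm).

layer 139 (z = 16.68 mm)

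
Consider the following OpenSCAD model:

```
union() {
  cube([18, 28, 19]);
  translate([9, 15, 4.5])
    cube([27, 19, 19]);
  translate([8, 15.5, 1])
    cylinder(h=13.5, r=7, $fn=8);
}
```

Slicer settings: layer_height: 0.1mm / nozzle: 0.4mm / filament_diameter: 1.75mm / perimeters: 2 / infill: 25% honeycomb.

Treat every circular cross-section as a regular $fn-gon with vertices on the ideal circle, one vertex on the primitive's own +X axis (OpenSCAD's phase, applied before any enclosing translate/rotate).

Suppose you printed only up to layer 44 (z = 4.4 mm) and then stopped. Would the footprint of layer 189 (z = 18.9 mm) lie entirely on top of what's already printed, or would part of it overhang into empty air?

Compare the two slices. At z = 4.4: the cube is present — its section is the full 18×28 rectangle (area 504.00 mm²); the cube at (9, 15) is absent (z outside [4.5, 23.5]); the r=7 cylinder at (8, 15.5) gives a regular 8-gon of circumradius 7 (constant along its height) (area = (8/2)·7.000²·sin(360°/8) = 138.59 mm²); Combining (union): the r=7 cylinder at (8, 15.5) lies entirely inside the 18×28 cube, so the union is just the 18×28 cube — area = 504.00 mm². At z = 18.9: the cube (footprint 18×28) is included at this height (area 504.00 mm²); the cube at (9, 15) (footprint 27×19) is included at this height (area 513.00 mm²); the cylinder at (8, 15.5) is not intersected at this z (z outside [1, 14.5]); Merging all regions: the regions partially overlap — summed areas 1017.00 mm² minus the doubly-counted overlap 117.00 mm² gives 900.00 mm² — area = 900.00 mm². Checking containment: at z = 18.9 the cross-section extends beyond the z = 4.4 cross-section by about 396.00 mm².

part overhangs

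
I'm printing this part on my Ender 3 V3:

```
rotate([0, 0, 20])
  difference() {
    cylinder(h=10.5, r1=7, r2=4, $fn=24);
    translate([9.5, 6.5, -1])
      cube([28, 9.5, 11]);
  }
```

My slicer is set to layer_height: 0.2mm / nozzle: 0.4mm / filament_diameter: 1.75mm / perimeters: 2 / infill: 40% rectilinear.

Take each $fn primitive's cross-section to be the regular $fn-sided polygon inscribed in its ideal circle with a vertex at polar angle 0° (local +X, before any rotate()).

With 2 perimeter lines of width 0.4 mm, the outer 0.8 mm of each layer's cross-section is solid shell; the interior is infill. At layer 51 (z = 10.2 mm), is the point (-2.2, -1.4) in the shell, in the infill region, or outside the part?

infill

At z = 10.2 mm: the cone (r1=7→r2=4) has section circumradius 4.086 here — a regular 24-gon; the cube at (9.5, 6.5) is not intersected at this z (z outside [-1, 10]); Taking the first minus the rest: none of the subtracted shapes is present at this height, so the cone is unchanged — 1 connected region; (whole slice rotated 20° about Z — lengths, areas and connectivity unchanged). Overall, the cross-section is a single solid region. Undo the 20° rotation: the query point maps to (-2.546, -0.563) in the un-rotated model frame. The nearest boundary edge runs (-4.09, 0.00)→(-3.95, -1.06); distance from the point to it = 1.45 mm. The point is inside the cross-section and 1.45 mm from the nearest boundary — more than the 0.8 mm shell width (2 × 0.4), so it's in the infill interior.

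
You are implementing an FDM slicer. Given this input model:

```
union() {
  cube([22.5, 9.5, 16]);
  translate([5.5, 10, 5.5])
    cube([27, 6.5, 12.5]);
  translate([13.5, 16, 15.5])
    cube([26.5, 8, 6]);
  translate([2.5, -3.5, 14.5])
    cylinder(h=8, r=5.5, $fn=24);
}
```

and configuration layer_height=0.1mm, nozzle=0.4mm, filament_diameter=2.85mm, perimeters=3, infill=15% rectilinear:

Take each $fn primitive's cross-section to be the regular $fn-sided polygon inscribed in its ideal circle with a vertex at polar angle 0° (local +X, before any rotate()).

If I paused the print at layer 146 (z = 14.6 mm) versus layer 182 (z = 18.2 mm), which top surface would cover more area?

Layer 146 (z = 14.6): the 22.5×9.5 cube contributes its full rectangle (area 213.75 mm²); the cube at (5.5, 10) is present — its section is the full 27×6.5 rectangle (area 175.50 mm²); the cube at (13.5, 16) is absent (z outside [15.5, 21.5]); the r=5.5 cylinder at (2.5, -3.5) contributes a regular 24-gon of circumradius 5.5 (area = (24/2)·5.500²·sin(360°/24) = 93.95 mm²); Combining (union): the regions partially overlap — summed areas 483.20 mm² minus the doubly-counted overlap 10.18 mm² gives 473.02 mm² — area = 473.02 mm². So its area = 473.02 mm². Layer 182 (z = 18.2): the cube does not reach this height (z outside [0, 16]); the cube at (5.5, 10) is not intersected at this z (z outside [5.5, 18]); the 26.5×8 cube at (13.5, 16) contributes its full rectangle (area 212.00 mm²); the r=5.5 cylinder at (2.5, -3.5) gives a regular 24-gon of circumradius 5.5 (constant along its height) (area = (24/2)·5.500²·sin(360°/24) = 93.95 mm²); Combining (union): the 2 present regions are separate (no shared area or edge), so areas and boundary lengths simply add and each stays a separate island — area = 305.95 mm². So its area = 305.95 mm². Layer 146 is larger (473.02 vs 305.95 mm²).

layer 146 (z = 14.6 mm)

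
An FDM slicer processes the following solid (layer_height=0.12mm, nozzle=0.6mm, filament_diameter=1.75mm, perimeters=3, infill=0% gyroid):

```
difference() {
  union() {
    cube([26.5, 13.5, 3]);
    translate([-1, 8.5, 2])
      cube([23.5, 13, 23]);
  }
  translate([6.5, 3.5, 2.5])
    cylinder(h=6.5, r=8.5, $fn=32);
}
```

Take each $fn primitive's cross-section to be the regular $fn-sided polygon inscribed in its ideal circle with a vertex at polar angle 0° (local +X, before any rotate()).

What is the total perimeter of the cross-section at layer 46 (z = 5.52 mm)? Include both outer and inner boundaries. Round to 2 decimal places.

At z = 5.52 mm: the cube is absent (z outside [0, 3]); the cube at (-1, 8.5) is present — its section is the full 23.5×13 rectangle (perimeter 73.00 mm); Merging all regions: only the 23.5×13 cube at (-1, 8.5) is present, so the union is just that shape — boundary = 73.00 mm; the r=8.5 cylinder at (6.5, 3.5) gives a regular 32-gon of circumradius 8.5 (constant along its height) (perimeter = 2·32·8.500·sin(180°/32) = 53.32 mm); Taking the first minus the rest: starting from that combined region, the r=8.5 cylinder at (6.5, 3.5) partially overlaps it — only the 33.24 mm² overlap (of its 225.52 mm²) is removed, clipping the outline — boundary = 75.27 mm. Overall, the cross-section is a single solid region. Total boundary length (outer) = 75.27 mm.

75.27 mm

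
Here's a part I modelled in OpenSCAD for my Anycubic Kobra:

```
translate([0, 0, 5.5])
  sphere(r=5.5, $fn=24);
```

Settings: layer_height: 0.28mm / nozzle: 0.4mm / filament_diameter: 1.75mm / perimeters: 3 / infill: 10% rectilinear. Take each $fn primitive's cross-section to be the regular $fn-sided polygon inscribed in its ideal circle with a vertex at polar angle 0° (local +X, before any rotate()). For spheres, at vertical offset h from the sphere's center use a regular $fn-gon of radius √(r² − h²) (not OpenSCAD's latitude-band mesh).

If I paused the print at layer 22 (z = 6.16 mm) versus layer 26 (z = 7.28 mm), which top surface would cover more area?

Layer 22 (z = 6.16): the sphere: section is a regular 24-gon, circumradius = √(r²−h²) = √(5.5²−0.66²) = 5.460 (area = (24/2)·5.460²·sin(360°/24) = 92.60 mm²). So its area = 92.60 mm². Layer 26 (z = 7.28): the r=5.5 sphere slices to a regular 24-gon of circumradius 5.204 (√(r²−h²) with h=1.78 from center) (area = (24/2)·5.204²·sin(360°/24) = 84.11 mm²). So its area = 84.11 mm². Layer 22 is larger (92.60 vs 84.11 mm²).

layer 22 (z = 6.16 mm)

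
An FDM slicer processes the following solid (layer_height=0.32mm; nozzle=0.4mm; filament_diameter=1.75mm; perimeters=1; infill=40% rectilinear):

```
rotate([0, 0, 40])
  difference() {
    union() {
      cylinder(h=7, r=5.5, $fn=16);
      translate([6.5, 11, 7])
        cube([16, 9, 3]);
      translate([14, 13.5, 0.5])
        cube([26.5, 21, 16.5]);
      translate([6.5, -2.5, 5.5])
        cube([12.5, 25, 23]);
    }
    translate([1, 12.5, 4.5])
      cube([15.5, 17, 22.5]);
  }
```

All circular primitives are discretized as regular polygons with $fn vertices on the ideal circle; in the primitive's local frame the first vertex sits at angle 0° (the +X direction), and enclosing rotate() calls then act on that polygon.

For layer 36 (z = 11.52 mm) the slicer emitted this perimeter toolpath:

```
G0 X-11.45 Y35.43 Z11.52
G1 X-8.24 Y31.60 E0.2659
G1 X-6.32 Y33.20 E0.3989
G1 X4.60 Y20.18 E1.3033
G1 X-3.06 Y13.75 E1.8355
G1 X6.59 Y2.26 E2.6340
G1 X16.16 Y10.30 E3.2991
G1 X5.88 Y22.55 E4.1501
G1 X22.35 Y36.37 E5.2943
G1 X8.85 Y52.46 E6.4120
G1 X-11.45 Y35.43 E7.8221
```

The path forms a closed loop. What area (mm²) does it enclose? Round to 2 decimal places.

Apply the shoelace formula to the sequence of (X, Y) vertices; enclosed area = 706.69 mm².

706.69 mm²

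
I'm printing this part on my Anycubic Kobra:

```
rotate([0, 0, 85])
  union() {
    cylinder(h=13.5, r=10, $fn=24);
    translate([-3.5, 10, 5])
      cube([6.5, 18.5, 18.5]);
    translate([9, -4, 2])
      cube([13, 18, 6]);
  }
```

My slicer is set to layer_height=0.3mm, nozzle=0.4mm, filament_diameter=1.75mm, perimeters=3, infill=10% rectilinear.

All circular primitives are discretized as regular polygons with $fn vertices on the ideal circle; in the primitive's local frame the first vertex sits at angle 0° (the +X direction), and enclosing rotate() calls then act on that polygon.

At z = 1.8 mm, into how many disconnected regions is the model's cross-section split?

1

At z = 1.8 mm: the r=10 cylinder gives a regular 24-gon of circumradius 10 (constant along its height); the cube at (-3.5, 10) is not intersected at this z (z outside [5, 23.5]); the cube at (9, -4) is not intersected at this z (z outside [2, 8]); Taking the union: only the r=10 cylinder is present, so the union is just that shape — 1 connected region; (rotated 85° about Z; rotation is an isometry so areas/perimeters/island counts are preserved). The result has 1 disconnected region.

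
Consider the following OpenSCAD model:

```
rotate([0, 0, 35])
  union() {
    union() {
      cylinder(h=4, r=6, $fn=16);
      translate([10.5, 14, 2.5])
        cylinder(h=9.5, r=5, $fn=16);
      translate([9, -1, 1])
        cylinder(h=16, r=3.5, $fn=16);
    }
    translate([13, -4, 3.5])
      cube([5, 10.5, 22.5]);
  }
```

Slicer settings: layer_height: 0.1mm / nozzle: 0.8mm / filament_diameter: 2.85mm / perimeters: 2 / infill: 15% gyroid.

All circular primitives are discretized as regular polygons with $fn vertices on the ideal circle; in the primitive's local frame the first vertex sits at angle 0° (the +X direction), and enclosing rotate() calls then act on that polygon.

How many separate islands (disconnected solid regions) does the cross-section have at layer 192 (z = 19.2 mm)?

1

At z = 19.2 mm: the cylinder is not intersected at this z (z outside [0, 4]); the cylinder at (10.5, 14) is absent (z outside [2.5, 12]); the cylinder at (9, -1) does not reach this height (z outside [1, 17]); Combining (union): nothing is present at this height; the 5×10.5 cube at (13, -4) contributes its full rectangle; Merging all regions: only the 5×10.5 cube at (13, -4) is present, so the union is just that shape — 1 connected region; (whole slice rotated 35° about Z — lengths, areas and connectivity unchanged). Overall, the cross-section is a single solid region. Island count = 1.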